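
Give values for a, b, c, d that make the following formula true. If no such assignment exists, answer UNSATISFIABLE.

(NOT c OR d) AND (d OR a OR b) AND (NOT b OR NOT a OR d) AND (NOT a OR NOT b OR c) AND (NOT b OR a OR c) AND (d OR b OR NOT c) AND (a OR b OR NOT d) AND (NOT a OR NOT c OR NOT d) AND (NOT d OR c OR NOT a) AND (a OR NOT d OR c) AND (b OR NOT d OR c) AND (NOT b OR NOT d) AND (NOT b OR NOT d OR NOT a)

a=true, b=false, c=false, d=false

Case c = false:
Case a = true:
From the singleton clause (NOT b), b = false.
From the singleton clause (NOT d), d = false.
This assignment satisfies each clause.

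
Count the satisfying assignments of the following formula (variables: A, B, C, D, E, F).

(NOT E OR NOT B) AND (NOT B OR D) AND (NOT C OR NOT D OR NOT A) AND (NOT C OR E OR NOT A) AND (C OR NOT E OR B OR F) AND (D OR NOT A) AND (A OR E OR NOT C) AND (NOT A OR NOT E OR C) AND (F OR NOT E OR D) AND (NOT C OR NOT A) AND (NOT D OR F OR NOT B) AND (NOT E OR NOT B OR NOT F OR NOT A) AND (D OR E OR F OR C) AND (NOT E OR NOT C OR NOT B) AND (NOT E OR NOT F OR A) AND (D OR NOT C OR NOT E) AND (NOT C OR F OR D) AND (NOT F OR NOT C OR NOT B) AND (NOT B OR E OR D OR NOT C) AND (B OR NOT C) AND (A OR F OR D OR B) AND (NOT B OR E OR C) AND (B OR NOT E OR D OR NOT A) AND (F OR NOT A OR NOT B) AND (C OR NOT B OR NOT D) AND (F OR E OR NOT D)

3

There are 2^6 = 64 truth assignments over (A, B, C, D, E, F).
Split on C. With C = true, the clauses containing C are satisfied and NOT C drops from the rest; 0 of the 2^5 = 32 assignments to the other variables satisfy what remains.
With C = false, by the same count on the reduced clause set, 3 assignments work.
(One model: A=F, B=F, C=F, D=F, E=F, F=T.)
Total: 0 + 3 = 3.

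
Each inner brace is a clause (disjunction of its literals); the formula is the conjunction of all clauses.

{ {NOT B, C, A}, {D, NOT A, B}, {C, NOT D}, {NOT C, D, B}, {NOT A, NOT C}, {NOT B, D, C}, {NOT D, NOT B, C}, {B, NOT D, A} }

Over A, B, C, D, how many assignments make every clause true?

There are 2^4 = 16 truth assignments over (A, B, C, D).
Check each against the 8 clauses (columns in the order A, B, C, D):
  F F F F  ✓ satisfies all
  F F F T  ✗ fails (C OR NOT D)
  F F T F  ✗ fails (NOT C OR D OR B)
  F F T T  ✗ fails (B OR NOT D OR A)
  F T F F  ✗ fails (NOT B OR C OR A)
  F T F T  ✗ fails (NOT B OR C OR A)
  F T T F  ✓ satisfies all
  F T T T  ✓ satisfies all
  T F F F  ✗ fails (D OR NOT A OR B)
  T F F T  ✗ fails (C OR NOT D)
  T F T F  ✗ fails (D OR NOT A OR B)
  T F T T  ✗ fails (NOT A OR NOT C)
  T T F F  ✗ fails (NOT B OR D OR C)
  T T F T  ✗ fails (C OR NOT D)
  T T T F  ✗ fails (NOT A OR NOT C)
  T T T T  ✗ fails (NOT A OR NOT C)
3 of the 16 rows are models.

3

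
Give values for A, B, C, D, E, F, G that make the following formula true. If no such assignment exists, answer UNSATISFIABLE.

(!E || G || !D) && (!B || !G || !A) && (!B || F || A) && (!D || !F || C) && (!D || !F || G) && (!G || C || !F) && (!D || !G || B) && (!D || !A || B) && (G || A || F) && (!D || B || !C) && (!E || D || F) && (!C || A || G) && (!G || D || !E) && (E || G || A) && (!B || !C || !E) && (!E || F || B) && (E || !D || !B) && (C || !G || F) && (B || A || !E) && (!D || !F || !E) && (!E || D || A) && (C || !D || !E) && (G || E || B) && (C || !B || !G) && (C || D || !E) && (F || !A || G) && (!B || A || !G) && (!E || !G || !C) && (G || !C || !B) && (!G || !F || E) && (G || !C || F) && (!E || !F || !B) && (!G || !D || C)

Try E = false.
Try G = true.
The clause (!F) is unit, so F = false.
The clause (C) is unit, so C = true.
Try B = false.
The clause (!D) is unit, so D = false.
Every clause is now satisfied; A is unconstrained.

A ↦ false, B ↦ false, C ↦ true, D ↦ false, E ↦ false, F ↦ false, G ↦ true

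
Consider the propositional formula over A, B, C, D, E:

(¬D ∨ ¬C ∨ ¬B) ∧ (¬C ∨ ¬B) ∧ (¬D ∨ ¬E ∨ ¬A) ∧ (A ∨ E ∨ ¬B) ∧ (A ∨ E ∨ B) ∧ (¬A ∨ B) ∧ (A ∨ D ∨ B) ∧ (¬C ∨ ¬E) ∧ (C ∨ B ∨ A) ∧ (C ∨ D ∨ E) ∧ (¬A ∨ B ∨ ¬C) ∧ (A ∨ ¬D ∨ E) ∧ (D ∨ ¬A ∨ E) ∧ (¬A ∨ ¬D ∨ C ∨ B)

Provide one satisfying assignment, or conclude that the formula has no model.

A ↦ False, B ↦ True, C ↦ False, D ↦ True, E ↦ True

Case C = False:
Case A = False:
From the singleton clause (B), B = True.
From the singleton clause (E), E = True.
Every clause is now satisfied; D is unconstrained.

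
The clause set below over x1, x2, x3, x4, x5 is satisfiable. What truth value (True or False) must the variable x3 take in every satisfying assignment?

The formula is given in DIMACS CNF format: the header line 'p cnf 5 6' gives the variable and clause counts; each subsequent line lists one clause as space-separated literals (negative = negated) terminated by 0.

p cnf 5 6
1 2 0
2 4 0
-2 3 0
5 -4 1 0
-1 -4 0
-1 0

Suppose x3 = False.
From the singleton clause (¬x2), x2 = False.
From the singleton clause (x1), x1 = True.
But (¬x1) is also a unit clause — contradiction.
So every satisfying assignment has x3 = True.

True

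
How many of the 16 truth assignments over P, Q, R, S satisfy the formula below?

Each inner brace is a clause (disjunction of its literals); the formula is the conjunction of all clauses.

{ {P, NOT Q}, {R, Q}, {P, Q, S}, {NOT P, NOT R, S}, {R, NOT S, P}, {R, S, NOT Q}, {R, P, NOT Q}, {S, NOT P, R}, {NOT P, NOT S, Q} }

3

There are 2^4 = 16 truth assignments over (P, Q, R, S).
Check each against the 9 clauses (columns in the order P, Q, R, S):
  F F F F  ✗ fails (R OR Q)
  F F F T  ✗ fails (R OR Q)
  F F T F  ✗ fails (P OR Q OR S)
  F F T T  ✓ satisfies all
  F T F F  ✗ fails (P OR NOT Q)
  F T F T  ✗ fails (P OR NOT Q)
  F T T F  ✗ fails (P OR NOT Q)
  F T T T  ✗ fails (P OR NOT Q)
  T F F F  ✗ fails (R OR Q)
  T F F T  ✗ fails (R OR Q)
  T F T F  ✗ fails (NOT P OR NOT R OR S)
  T F T T  ✗ fails (NOT P OR NOT S OR Q)
  T T F F  ✗ fails (R OR S OR NOT Q)
  T T F T  ✓ satisfies all
  T T T F  ✗ fails (NOT P OR NOT R OR S)
  T T T T  ✓ satisfies all
3 of the 16 rows are models.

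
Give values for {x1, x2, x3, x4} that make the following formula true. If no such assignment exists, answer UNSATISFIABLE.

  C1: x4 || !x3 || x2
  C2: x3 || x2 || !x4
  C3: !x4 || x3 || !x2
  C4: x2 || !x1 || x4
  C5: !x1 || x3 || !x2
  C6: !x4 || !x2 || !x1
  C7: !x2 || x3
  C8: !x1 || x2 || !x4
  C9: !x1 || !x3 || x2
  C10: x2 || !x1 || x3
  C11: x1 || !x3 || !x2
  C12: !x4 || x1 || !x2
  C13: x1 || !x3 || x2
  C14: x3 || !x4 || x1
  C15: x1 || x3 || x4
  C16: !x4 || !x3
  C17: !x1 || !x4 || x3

Case x2 = true:
From the singleton clause (x3), x3 = true.
From the singleton clause (x1), x1 = true.
From the singleton clause (!x4), x4 = false.
This assignment satisfies each clause.

x1=true, x2=true, x3=true, x4=false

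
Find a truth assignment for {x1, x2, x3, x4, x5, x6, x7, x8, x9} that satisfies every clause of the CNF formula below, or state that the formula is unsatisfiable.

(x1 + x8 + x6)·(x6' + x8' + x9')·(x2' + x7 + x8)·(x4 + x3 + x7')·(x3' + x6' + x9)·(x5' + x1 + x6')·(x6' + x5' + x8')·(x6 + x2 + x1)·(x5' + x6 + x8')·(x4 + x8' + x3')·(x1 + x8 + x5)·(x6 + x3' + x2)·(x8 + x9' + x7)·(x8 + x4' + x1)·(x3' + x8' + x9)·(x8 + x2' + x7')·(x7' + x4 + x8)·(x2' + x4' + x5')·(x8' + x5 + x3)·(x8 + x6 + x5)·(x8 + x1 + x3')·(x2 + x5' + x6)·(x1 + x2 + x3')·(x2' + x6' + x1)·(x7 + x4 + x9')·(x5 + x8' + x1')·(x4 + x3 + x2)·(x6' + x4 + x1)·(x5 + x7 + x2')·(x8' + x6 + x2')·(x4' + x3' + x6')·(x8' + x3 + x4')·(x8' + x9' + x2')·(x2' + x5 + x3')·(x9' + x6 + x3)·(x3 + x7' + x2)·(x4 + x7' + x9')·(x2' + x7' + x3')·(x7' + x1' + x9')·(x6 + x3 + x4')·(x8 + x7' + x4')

Branch on x1: set x1 = 1.
Branch on x5: set x5 = 1.
Branch on x6: set x6 = 1.
(x8') alone gives x8 = 0.
Branch on x2: set x2 = 0.
Branch on x3: set x3 = 0.
(x4) alone gives x4 = 1.
(x7') alone gives x7 = 0.
(x9') alone gives x9 = 0.
This assignment satisfies each clause.

x1 ↦ 1,  x2 ↦ 0,  x3 ↦ 0,  x4 ↦ 1,  x5 ↦ 1,  x6 ↦ 1,  x7 ↦ 0,  x8 ↦ 0,  x9 ↦ 0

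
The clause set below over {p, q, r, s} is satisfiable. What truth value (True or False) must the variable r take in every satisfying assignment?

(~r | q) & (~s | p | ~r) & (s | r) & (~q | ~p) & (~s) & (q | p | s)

True

Suppose r = 0.
Unit clause (s) forces s = 1.
That conflicts with the unit clause (~s).
So every satisfying assignment has r = True.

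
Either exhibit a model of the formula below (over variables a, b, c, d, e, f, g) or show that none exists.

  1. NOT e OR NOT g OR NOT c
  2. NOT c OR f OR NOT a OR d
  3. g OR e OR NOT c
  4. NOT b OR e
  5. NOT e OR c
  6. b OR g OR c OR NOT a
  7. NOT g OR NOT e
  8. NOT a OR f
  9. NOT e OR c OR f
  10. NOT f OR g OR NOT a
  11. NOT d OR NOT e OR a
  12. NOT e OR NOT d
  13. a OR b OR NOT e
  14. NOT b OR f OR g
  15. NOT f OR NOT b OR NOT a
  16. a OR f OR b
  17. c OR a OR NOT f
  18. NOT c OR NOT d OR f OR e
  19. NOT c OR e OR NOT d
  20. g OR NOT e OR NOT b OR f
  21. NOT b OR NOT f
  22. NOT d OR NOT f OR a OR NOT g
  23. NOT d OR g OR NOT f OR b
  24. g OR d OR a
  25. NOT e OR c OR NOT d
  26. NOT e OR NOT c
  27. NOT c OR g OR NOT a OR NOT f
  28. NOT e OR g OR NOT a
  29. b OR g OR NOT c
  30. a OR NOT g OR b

a ↦ true; b ↦ false; c ↦ true; d ↦ false; e ↦ false; f ↦ true; g ↦ true

Branch on b: set b = false.
Branch on e: set e = false.
Branch on g: set g = true.
(a) alone gives a = true.
(f) alone gives f = true.
Branch on c: set c = true.
(NOT d) alone gives d = false.
Every clause now holds.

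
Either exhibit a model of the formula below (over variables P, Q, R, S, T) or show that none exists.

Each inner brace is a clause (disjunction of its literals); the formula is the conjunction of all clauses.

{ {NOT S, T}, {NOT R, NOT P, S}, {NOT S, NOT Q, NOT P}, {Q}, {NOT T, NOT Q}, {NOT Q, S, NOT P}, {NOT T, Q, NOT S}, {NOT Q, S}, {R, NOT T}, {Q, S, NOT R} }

UNSATISFIABLE

From the singleton clause (Q), Q = true.
From the singleton clause (NOT T), T = false.
From the singleton clause (NOT S), S = false.
Now (S) is unsatisfied and unit — conflict.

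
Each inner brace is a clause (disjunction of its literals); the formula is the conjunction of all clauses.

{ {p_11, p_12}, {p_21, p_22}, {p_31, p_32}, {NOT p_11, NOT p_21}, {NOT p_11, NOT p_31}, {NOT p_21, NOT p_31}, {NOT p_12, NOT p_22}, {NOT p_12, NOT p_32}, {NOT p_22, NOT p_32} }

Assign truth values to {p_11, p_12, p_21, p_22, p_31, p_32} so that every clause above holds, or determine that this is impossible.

UNSATISFIABLE

Suppose p_11 = true.
From the singleton clause (NOT p_21), p_21 = false.
From the singleton clause (p_22), p_22 = true.
From the singleton clause (NOT p_31), p_31 = false.
From the singleton clause (p_32), p_32 = true.
But (NOT p_32) is also a unit clause — contradiction.
Backtrack on p_11: now try p_11 = false.
From the singleton clause (p_12), p_12 = true.
From the singleton clause (NOT p_22), p_22 = false.
From the singleton clause (p_21), p_21 = true.
From the singleton clause (NOT p_31), p_31 = false.
From the singleton clause (p_32), p_32 = true.
But (NOT p_32) is also a unit clause — contradiction.
Either choice for p_11 ends in contradiction.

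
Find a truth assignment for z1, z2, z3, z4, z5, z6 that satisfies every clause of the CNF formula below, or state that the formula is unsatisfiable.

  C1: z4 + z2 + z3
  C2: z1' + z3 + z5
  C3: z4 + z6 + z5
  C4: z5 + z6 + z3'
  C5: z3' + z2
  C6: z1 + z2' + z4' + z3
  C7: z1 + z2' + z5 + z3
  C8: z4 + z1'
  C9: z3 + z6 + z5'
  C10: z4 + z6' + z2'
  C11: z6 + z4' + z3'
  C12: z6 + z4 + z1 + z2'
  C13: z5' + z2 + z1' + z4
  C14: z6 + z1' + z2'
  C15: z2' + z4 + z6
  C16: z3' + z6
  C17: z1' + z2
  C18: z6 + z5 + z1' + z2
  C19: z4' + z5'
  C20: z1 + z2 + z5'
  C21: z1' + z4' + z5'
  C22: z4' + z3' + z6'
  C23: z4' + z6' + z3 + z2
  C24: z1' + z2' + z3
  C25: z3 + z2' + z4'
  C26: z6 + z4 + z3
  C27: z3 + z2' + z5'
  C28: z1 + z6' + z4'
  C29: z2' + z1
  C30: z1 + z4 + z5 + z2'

z1=0, z2=0, z3=0, z4=1, z5=0, z6=0

Branch on z3: set z3 = 0.
Branch on z4: set z4 = 1.
(z5') alone gives z5 = 0.
(z1') alone gives z1 = 0.
(z2') alone gives z2 = 0.
(z6') alone gives z6 = 0.
All clauses are satisfied.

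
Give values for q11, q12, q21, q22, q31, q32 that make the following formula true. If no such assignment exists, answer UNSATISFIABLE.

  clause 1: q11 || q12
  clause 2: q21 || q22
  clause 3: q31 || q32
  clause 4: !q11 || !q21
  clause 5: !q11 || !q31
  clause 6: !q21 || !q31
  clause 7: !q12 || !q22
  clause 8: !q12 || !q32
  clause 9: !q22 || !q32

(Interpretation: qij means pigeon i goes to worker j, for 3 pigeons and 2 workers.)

UNSATISFIABLE

Try q11 = true.
(!q21) alone gives q21 = false.
(q22) alone gives q22 = true.
(!q31) alone gives q31 = false.
(q32) alone gives q32 = true.
That conflicts with the unit clause (!q32).
Undo q11 and try q11 = false.
(q12) alone gives q12 = true.
(!q22) alone gives q22 = false.
(q21) alone gives q21 = true.
(!q31) alone gives q31 = false.
(q32) alone gives q32 = true.
That conflicts with the unit clause (!q32).
Both values of q11 lead to a conflict.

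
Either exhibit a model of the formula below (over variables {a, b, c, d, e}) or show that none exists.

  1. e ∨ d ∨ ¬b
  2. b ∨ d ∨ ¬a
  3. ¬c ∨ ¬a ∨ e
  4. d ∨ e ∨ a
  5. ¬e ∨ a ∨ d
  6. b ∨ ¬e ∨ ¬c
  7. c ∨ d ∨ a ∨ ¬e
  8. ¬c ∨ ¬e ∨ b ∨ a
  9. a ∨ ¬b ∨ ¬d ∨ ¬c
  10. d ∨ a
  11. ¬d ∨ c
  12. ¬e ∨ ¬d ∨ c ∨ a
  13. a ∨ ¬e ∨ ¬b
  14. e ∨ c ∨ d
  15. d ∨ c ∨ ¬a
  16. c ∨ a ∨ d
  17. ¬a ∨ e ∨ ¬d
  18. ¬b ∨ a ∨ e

Suppose d = True.
Unit clause (c) forces c = True.
Suppose a = False.
Unit clause (¬b) forces b = False.
Unit clause (¬e) forces e = False.
This assignment satisfies each clause.

a: False; b: False; c: True; d: True; e: False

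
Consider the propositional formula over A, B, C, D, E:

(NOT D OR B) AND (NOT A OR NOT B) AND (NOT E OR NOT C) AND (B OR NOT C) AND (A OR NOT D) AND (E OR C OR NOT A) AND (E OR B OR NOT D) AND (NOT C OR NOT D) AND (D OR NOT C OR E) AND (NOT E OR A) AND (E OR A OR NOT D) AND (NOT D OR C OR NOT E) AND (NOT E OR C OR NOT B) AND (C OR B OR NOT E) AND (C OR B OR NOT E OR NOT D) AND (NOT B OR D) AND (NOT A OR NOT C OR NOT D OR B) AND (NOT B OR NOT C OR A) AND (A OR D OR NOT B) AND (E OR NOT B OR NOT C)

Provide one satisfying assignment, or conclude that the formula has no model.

A ↦ false,  B ↦ false,  C ↦ false,  D ↦ false,  E ↦ false

Try D = false.
The clause (NOT B) is unit, so B = false.
The clause (NOT C) is unit, so C = false.
The clause (NOT E) is unit, so E = false.
The clause (NOT A) is unit, so A = false.
All clauses are satisfied.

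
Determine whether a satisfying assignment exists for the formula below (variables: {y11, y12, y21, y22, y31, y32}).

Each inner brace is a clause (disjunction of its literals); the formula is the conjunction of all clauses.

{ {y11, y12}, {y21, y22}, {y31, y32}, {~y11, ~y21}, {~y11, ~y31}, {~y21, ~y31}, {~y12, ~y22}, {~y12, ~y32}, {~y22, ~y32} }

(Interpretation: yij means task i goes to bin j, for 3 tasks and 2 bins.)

Suppose y11 = 1.
The clause (~y21) is unit, so y21 = 0.
The clause (y22) is unit, so y22 = 1.
The clause (~y31) is unit, so y31 = 0.
The clause (y32) is unit, so y32 = 1.
But (~y32) is also a unit clause — contradiction.
Undo y11 and try y11 = 0.
The clause (y12) is unit, so y12 = 1.
The clause (~y22) is unit, so y22 = 0.
The clause (y21) is unit, so y21 = 1.
The clause (~y31) is unit, so y31 = 0.
The clause (y32) is unit, so y32 = 1.
But (~y32) is also a unit clause — contradiction.
Both values of y11 lead to a conflict.
No assignment satisfies every clause.

No, unsatisfiable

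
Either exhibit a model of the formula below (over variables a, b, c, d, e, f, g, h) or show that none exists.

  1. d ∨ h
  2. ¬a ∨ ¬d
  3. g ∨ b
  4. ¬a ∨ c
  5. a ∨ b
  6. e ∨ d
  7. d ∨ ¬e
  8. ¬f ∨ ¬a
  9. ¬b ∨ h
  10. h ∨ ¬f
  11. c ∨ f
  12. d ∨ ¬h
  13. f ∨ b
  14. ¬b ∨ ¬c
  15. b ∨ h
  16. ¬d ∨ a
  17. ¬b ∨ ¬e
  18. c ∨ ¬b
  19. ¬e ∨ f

Case d = True:
Unit clause (¬a) forces a = False.
Now (a) is unsatisfied and unit — conflict.
So d must be the other value — set d = False.
Unit clause (h) forces h = True.
Now (¬h) is unsatisfied and unit — conflict.
Either choice for d ends in contradiction.

UNSATISFIABLE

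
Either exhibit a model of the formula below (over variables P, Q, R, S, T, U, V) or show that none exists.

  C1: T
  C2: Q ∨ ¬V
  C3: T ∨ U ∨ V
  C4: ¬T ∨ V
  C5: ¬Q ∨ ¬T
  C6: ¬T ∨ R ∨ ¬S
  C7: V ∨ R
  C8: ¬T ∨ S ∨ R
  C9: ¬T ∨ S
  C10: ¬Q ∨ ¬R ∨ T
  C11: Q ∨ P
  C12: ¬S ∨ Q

From the singleton clause (T), T = True.
From the singleton clause (V), V = True.
From the singleton clause (Q), Q = True.
But (¬Q) is also a unit clause — contradiction.

UNSATISFIABLE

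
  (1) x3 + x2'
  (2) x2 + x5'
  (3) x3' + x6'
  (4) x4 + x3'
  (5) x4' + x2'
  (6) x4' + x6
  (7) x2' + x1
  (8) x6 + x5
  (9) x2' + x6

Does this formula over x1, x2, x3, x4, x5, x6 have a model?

Branch on x3: set x3 = 0.
(x2') alone gives x2 = 0.
(x5') alone gives x5 = 0.
(x6) alone gives x6 = 1.
All clauses hold; x1, x4 can take either value.
A satisfying assignment: x1: 0, x2: 0, x3: 0, x4: 1, x5: 0, x6: 1.

Satisfiable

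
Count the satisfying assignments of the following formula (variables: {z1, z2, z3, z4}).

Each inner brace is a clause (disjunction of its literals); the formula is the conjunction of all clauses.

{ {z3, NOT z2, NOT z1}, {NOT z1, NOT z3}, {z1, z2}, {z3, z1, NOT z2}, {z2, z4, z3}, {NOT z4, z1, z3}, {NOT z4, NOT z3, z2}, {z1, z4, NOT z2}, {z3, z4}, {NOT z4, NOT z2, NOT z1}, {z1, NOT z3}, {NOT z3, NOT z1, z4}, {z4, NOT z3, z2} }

1

There are 2^4 = 16 truth assignments over (z1, z2, z3, z4).
Check each against the 13 clauses (columns in the order z1, z2, z3, z4):
  F F F F  ✗ fails (z1 OR z2)
  F F F T  ✗ fails (z1 OR z2)
  F F T F  ✗ fails (z1 OR z2)
  F F T T  ✗ fails (z1 OR z2)
  F T F F  ✗ fails (z3 OR z1 OR NOT z2)
  F T F T  ✗ fails (z3 OR z1 OR NOT z2)
  F T T F  ✗ fails (z1 OR z4 OR NOT z2)
  F T T T  ✗ fails (z1 OR NOT z3)
  T F F F  ✗ fails (z2 OR z4 OR z3)
  T F F T  ✓ satisfies all
  T F T F  ✗ fails (NOT z1 OR NOT z3)
  T F T T  ✗ fails (NOT z1 OR NOT z3)
  T T F F  ✗ fails (z3 OR NOT z2 OR NOT z1)
  T T F T  ✗ fails (z3 OR NOT z2 OR NOT z1)
  T T T F  ✗ fails (NOT z1 OR NOT z3)
  T T T T  ✗ fails (NOT z1 OR NOT z3)
1 of the 16 rows is a model.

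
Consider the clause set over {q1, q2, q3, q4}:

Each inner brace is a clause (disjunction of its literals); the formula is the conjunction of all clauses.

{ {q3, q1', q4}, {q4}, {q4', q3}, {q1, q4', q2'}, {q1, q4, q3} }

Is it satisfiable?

Yes

(q4) alone gives q4 = 1.
(q3) alone gives q3 = 1.
Case q1 = 1:
Every clause is now satisfied; q2 is unconstrained.
A satisfying assignment: q1 ↦ 1, q2 ↦ 1, q3 ↦ 1, q4 ↦ 1.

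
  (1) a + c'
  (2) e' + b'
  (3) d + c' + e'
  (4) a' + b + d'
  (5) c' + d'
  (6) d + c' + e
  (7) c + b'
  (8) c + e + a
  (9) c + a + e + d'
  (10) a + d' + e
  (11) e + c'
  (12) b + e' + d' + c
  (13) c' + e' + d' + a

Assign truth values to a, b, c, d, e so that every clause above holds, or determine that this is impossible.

a=1; b=0; c=0; d=0; e=1

Try a = 1.
Try e = 1.
The clause (b') is unit, so b = 0.
The clause (d') is unit, so d = 0.
The clause (c') is unit, so c = 0.
All clauses are satisfied.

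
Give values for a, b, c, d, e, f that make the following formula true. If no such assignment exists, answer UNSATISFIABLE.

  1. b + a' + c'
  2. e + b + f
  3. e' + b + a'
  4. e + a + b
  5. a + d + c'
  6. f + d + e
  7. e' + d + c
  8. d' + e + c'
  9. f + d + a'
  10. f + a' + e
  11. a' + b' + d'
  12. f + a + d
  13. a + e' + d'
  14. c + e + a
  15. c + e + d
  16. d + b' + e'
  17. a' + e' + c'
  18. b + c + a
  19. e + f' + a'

UNSATISFIABLE

Suppose b = 1.
Suppose a = 0.
Suppose d = 1.
Unit clause (e') forces e = 0.
Unit clause (c') forces c = 0.
But (c) is also a unit clause — contradiction.
That branch fails; take d = 0 instead.
Unit clause (c') forces c = 0.
Unit clause (e') forces e = 0.
But (e) is also a unit clause — contradiction.
Both values of d lead to a conflict.
That branch fails; take a = 1 instead.
Unit clause (d') forces d = 0.
Unit clause (f) forces f = 1.
Unit clause (e') forces e = 0.
But (e) is also a unit clause — contradiction.
Both values of a lead to a conflict.
That branch fails; take b = 0 instead.
Suppose a = 0.
Unit clause (e) forces e = 1.
Unit clause (d') forces d = 0.
Unit clause (c') forces c = 0.
But (c) is also a unit clause — contradiction.
That branch fails; take a = 1 instead.
Unit clause (c') forces c = 0.
Unit clause (e') forces e = 0.
Unit clause (f) forces f = 1.
But (f') is also a unit clause — contradiction.
Both values of a lead to a conflict.
Both values of b lead to a conflict.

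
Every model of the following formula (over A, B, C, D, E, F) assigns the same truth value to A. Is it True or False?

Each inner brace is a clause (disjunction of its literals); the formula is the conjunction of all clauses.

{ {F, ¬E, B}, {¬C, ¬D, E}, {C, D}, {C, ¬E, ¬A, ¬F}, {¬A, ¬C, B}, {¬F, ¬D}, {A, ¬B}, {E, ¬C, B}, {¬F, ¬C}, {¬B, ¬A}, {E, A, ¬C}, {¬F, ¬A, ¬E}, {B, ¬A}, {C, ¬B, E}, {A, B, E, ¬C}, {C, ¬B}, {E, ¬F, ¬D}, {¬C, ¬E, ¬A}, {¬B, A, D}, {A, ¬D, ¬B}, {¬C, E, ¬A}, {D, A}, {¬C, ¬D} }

False

Suppose A = True.
The clause (¬B) is unit, so B = False.
But (B) is also a unit clause — contradiction.
So every satisfying assignment has A = False.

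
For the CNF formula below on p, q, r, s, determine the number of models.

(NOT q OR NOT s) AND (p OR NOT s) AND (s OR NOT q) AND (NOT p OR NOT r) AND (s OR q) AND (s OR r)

There are 2^4 = 16 truth assignments over (p, q, r, s).
Check each against the 6 clauses (columns in the order p, q, r, s):
  F F F F  ✗ fails (s OR q)
  F F F T  ✗ fails (p OR NOT s)
  F F T F  ✗ fails (s OR q)
  F F T T  ✗ fails (p OR NOT s)
  F T F F  ✗ fails (s OR NOT q)
  F T F T  ✗ fails (NOT q OR NOT s)
  F T T F  ✗ fails (s OR NOT q)
  F T T T  ✗ fails (NOT q OR NOT s)
  T F F F  ✗ fails (s OR q)
  T F F T  ✓ satisfies all
  T F T F  ✗ fails (NOT p OR NOT r)
  T F T T  ✗ fails (NOT p OR NOT r)
  T T F F  ✗ fails (s OR NOT q)
  T T F T  ✗ fails (NOT q OR NOT s)
  T T T F  ✗ fails (s OR NOT q)
  T T T T  ✗ fails (NOT q OR NOT s)
1 of the 16 rows is a model.

1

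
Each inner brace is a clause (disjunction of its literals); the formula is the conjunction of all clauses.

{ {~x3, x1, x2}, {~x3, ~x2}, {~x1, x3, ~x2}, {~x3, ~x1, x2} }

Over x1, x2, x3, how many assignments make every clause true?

There are 2^3 = 8 truth assignments over (x1, x2, x3).
Check each against the 4 clauses (columns in the order x1, x2, x3):
  F F F  ✓ satisfies all
  F F T  ✗ fails (~x3 | x1 | x2)
  F T F  ✓ satisfies all
  F T T  ✗ fails (~x3 | ~x2)
  T F F  ✓ satisfies all
  T F T  ✗ fails (~x3 | ~x1 | x2)
  T T F  ✗ fails (~x1 | x3 | ~x2)
  T T T  ✗ fails (~x3 | ~x2)
3 of the 8 rows are models.

3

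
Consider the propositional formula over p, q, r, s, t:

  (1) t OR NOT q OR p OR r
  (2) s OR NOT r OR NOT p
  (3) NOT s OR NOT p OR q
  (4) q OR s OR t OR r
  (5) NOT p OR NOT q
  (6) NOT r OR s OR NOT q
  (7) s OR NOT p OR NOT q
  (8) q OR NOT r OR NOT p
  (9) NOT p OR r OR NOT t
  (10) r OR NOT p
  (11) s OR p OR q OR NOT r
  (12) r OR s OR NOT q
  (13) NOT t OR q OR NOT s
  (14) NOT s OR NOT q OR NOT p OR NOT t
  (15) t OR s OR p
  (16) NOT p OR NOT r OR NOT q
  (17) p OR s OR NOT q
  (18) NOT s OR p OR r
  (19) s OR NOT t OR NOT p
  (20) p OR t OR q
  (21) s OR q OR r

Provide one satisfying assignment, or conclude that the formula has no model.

Case p = false:
Case t = false:
The clause (s) is unit, so s = true.
The clause (r) is unit, so r = true.
The clause (q) is unit, so q = true.
This assignment satisfies each clause.

p: false,  q: true,  r: true,  s: true,  t: false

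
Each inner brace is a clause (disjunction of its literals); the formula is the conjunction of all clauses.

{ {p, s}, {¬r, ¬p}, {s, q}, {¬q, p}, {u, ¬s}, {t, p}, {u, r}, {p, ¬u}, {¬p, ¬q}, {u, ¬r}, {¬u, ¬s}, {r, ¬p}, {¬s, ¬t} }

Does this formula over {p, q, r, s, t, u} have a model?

Try p = True.
(¬r) alone gives r = False.
That conflicts with the unit clause (r).
Undo p and try p = False.
(s) alone gives s = True.
(¬q) alone gives q = False.
(u) alone gives u = True.
That conflicts with the unit clause (¬u).
Either choice for p ends in contradiction.
No assignment satisfies every clause.

No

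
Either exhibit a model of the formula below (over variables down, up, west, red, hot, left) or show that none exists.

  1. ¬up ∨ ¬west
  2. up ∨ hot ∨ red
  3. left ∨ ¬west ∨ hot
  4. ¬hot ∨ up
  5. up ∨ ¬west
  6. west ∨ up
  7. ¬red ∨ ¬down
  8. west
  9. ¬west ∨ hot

Unit clause (west) forces west = True.
Unit clause (¬up) forces up = False.
Now (up) is unsatisfied and unit — conflict.

UNSATISFIABLE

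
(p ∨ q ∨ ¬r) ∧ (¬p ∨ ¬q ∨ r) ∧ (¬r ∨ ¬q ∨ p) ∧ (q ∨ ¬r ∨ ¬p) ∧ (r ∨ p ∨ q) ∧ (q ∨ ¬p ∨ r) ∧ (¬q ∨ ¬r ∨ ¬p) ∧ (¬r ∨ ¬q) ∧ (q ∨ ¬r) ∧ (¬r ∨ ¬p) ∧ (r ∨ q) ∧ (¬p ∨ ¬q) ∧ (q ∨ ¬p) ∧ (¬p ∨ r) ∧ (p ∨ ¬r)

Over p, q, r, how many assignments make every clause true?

There are 2^3 = 8 truth assignments over (p, q, r).
Check each against the 15 clauses (columns in the order p, q, r):
  F F F  ✗ fails (r ∨ p ∨ q)
  F F T  ✗ fails (p ∨ q ∨ ¬r)
  F T F  ✓ satisfies all
  F T T  ✗ fails (¬r ∨ ¬q ∨ p)
  T F F  ✗ fails (q ∨ ¬p ∨ r)
  T F T  ✗ fails (q ∨ ¬r ∨ ¬p)
  T T F  ✗ fails (¬p ∨ ¬q ∨ r)
  T T T  ✗ fails (¬q ∨ ¬r ∨ ¬p)
1 of the 8 rows is a model.

1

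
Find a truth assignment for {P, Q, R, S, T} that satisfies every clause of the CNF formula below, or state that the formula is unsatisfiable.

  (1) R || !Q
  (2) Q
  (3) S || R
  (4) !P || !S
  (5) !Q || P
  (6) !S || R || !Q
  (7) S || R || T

The clause (Q) is unit, so Q = true.
The clause (R) is unit, so R = true.
The clause (P) is unit, so P = true.
The clause (!S) is unit, so S = false.
All clauses hold; T can take either value.

P: true,  Q: true,  R: true,  S: false,  T: true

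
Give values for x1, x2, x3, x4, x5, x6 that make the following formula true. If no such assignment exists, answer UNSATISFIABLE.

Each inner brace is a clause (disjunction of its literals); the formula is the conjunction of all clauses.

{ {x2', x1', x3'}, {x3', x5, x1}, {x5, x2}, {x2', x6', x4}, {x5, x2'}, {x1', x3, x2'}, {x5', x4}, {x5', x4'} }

Suppose x5 = 1.
The clause (x4) is unit, so x4 = 1.
That conflicts with the unit clause (x4').
That branch fails; take x5 = 0 instead.
The clause (x2) is unit, so x2 = 1.
That conflicts with the unit clause (x2').
Both values of x5 lead to a conflict.

UNSATISFIABLE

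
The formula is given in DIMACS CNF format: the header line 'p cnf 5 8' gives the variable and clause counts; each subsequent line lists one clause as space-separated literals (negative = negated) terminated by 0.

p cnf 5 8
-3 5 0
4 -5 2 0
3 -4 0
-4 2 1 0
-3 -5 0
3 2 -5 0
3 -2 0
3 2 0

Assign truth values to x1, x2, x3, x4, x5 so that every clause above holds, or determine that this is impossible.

Branch on x3: set x3 = False.
(¬x4) alone gives x4 = False.
(¬x2) alone gives x2 = False.
That conflicts with the unit clause (x2).
Backtrack on x3: now try x3 = True.
(x5) alone gives x5 = True.
That conflicts with the unit clause (¬x5).
Both values of x3 lead to a conflict.

UNSATISFIABLE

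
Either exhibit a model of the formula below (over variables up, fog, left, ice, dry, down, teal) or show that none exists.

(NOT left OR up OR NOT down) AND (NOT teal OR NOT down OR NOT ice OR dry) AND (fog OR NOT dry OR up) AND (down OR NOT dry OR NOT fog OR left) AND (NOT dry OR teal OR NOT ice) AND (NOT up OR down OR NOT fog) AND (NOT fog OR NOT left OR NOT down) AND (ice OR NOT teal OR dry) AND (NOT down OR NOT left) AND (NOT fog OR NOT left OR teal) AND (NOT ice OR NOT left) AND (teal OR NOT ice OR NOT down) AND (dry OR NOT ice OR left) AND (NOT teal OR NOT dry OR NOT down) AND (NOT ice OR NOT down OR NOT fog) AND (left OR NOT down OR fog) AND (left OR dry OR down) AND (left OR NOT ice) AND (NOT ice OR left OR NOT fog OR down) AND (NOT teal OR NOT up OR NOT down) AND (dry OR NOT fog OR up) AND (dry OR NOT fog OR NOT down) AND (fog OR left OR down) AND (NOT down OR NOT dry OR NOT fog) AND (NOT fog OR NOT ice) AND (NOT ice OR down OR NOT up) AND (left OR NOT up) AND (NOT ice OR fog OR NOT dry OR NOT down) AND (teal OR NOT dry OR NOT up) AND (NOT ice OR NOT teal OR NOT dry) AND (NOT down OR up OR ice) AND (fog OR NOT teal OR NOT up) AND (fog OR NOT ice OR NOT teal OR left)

Case down = false:
Case up = false:
Case fog = false:
The clause (NOT dry) is unit, so dry = false.
The clause (left) is unit, so left = true.
The clause (NOT ice) is unit, so ice = false.
The clause (NOT teal) is unit, so teal = false.
All clauses are satisfied.

up ↦ false,  fog ↦ false,  left ↦ true,  ice ↦ false,  dry ↦ false,  down ↦ false,  teal ↦ false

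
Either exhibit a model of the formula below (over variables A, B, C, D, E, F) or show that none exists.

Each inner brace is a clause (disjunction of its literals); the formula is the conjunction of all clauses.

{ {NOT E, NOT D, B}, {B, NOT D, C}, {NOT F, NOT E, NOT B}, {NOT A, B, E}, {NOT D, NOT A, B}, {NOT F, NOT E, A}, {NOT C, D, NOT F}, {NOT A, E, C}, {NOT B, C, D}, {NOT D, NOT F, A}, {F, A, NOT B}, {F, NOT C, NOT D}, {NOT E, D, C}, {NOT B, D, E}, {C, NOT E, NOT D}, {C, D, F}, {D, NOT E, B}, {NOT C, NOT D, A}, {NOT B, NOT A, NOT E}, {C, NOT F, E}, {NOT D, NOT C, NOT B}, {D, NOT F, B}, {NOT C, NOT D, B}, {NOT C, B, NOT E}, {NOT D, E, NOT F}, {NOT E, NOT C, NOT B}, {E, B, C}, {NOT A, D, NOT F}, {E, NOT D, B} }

A: false, B: false, C: true, D: false, E: false, F: false

Branch on E: set E = false.
Branch on A: set A = false.
Branch on D: set D = false.
From the singleton clause (NOT B), B = false.
From the singleton clause (NOT F), F = false.
From the singleton clause (C), C = true.
Every clause now holds.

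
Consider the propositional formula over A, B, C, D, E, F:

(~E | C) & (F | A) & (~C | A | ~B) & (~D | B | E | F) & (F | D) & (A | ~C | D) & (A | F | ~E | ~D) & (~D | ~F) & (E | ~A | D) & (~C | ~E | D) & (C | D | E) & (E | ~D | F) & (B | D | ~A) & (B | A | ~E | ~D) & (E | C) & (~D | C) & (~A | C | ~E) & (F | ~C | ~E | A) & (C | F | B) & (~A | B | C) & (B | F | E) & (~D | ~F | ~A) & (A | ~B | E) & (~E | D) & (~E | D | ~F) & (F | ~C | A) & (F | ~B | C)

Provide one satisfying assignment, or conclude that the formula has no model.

A ↦ 1,  B ↦ 0,  C ↦ 1,  D ↦ 1,  E ↦ 1,  F ↦ 0

Case E = 1:
The clause (C) is unit, so C = 1.
The clause (D) is unit, so D = 1.
The clause (~F) is unit, so F = 0.
The clause (A) is unit, so A = 1.
Every clause is now satisfied; B is unconstrained.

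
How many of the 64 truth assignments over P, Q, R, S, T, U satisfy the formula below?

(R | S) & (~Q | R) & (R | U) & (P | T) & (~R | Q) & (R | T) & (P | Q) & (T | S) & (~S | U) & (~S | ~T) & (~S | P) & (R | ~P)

5

There are 2^6 = 64 truth assignments over (P, Q, R, S, T, U).
Split on T. With T = 1, the clauses containing T are satisfied and ~T drops from the rest; 4 of the 2^5 = 32 assignments to the other variables satisfy what remains.
With T = 0, by the same count on the reduced clause set, 1 assignment works.
Total: 4 + 1 = 5.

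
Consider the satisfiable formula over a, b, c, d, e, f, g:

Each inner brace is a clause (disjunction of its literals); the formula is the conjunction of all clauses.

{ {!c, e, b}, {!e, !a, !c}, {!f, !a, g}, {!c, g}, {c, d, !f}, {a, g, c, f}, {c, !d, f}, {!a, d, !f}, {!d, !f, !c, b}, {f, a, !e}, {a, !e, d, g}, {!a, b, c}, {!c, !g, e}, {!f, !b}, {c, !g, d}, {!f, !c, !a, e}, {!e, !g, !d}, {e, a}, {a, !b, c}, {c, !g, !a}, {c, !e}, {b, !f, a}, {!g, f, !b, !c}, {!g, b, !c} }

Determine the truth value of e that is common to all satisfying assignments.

Suppose e = true.
From the singleton clause (c), c = true.
From the singleton clause (!a), a = false.
From the singleton clause (g), g = true.
From the singleton clause (f), f = true.
From the singleton clause (!b), b = false.
That conflicts with the unit clause (b).
So every satisfying assignment has e = False.

False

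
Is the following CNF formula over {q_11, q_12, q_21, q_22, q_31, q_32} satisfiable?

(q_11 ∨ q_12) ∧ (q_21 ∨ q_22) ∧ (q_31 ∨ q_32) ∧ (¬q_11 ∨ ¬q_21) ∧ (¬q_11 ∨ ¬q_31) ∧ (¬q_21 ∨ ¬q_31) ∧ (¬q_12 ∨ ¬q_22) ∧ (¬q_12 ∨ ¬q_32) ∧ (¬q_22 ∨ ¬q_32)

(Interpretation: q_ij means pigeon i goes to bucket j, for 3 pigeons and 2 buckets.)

Suppose q_11 = True.
From the singleton clause (¬q_21), q_21 = False.
From the singleton clause (q_22), q_22 = True.
From the singleton clause (¬q_31), q_31 = False.
From the singleton clause (q_32), q_32 = True.
But (¬q_32) is also a unit clause — contradiction.
So q_11 must be the other value — set q_11 = False.
From the singleton clause (q_12), q_12 = True.
From the singleton clause (¬q_22), q_22 = False.
From the singleton clause (q_21), q_21 = True.
From the singleton clause (¬q_31), q_31 = False.
From the singleton clause (q_32), q_32 = True.
But (¬q_32) is also a unit clause — contradiction.
Both values of q_11 lead to a conflict.
No assignment satisfies every clause.

No, unsatisfiable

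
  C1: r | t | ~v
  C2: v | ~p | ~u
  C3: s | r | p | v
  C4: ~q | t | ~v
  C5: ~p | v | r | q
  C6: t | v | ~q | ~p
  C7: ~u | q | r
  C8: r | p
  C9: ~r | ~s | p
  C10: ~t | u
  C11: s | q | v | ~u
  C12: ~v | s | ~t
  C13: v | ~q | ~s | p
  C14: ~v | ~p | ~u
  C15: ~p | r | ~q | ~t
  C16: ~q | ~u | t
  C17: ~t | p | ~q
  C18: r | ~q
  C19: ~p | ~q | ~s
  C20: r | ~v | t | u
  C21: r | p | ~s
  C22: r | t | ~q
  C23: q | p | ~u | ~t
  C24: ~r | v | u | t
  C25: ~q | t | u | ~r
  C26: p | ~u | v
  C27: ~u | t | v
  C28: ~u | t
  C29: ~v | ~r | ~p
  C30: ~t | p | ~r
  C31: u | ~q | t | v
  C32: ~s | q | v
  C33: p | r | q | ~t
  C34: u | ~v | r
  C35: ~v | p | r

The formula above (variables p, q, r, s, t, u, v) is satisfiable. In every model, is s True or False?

False

Suppose s = 1.
Branch on r: set r = 1.
The clause (p) is unit, so p = 1.
The clause (~q) is unit, so q = 0.
The clause (~v) is unit, so v = 0.
But (v) is also a unit clause — contradiction.
Backtrack on r: now try r = 0.
The clause (p) is unit, so p = 1.
The clause (~q) is unit, so q = 0.
The clause (v) is unit, so v = 1.
The clause (t) is unit, so t = 1.
The clause (~u) is unit, so u = 0.
But (u) is also a unit clause — contradiction.
Both values of r lead to a conflict.
So every satisfying assignment has s = False.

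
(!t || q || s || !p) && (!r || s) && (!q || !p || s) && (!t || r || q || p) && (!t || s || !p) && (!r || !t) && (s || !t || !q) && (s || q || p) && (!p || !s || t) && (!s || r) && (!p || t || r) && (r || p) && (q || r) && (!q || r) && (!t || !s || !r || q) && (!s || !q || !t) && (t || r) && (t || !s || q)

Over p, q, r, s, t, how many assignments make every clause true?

There are 2^5 = 32 truth assignments over (p, q, r, s, t).
Split on t. With t = true, the clauses containing t are satisfied and !t drops from the rest; 0 of the 2^4 = 16 assignments to the other variables satisfy what remains.
With t = false, by the same count on the reduced clause set, 1 assignment works.
(One model: p=F, q=T, r=T, s=T, t=F.)
Total: 0 + 1 = 1.

1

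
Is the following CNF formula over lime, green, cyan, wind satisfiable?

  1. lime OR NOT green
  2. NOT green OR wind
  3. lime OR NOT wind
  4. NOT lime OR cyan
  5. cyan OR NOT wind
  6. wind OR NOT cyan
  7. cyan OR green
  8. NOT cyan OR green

Case lime = true:
The clause (cyan) is unit, so cyan = true.
The clause (wind) is unit, so wind = true.
The clause (green) is unit, so green = true.
Every clause now holds.
A satisfying assignment: lime=true; green=true; cyan=true; wind=true.

Yes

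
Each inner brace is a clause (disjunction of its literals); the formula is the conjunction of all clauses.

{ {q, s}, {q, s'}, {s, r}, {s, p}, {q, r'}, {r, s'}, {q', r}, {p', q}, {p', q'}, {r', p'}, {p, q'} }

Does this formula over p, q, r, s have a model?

No

Try q = 1.
Unit clause (r) forces r = 1.
Unit clause (p') forces p = 0.
But (p) is also a unit clause — contradiction.
That branch fails; take q = 0 instead.
Unit clause (s) forces s = 1.
But (s') is also a unit clause — contradiction.
Both values of q lead to a conflict.
No assignment satisfies every clause.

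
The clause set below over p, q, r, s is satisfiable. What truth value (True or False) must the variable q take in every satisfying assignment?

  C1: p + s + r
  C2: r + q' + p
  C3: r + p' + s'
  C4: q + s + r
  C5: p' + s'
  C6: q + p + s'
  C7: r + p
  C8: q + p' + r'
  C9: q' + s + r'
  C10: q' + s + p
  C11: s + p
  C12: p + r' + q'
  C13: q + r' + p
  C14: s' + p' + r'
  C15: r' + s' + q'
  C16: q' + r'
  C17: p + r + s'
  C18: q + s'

True

Suppose q = 0.
Unit clause (s') forces s = 0.
Unit clause (r) forces r = 1.
Unit clause (p') forces p = 0.
That conflicts with the unit clause (p).
So every satisfying assignment has q = True.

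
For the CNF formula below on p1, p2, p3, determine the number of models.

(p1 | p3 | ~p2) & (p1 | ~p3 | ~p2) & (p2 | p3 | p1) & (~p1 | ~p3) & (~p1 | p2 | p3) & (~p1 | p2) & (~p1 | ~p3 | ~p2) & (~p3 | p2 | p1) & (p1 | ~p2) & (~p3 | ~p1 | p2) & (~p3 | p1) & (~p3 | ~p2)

1

There are 2^3 = 8 truth assignments over (p1, p2, p3).
Check each against the 12 clauses (columns in the order p1, p2, p3):
  F F F  ✗ fails (p2 | p3 | p1)
  F F T  ✗ fails (~p3 | p2 | p1)
  F T F  ✗ fails (p1 | p3 | ~p2)
  F T T  ✗ fails (p1 | ~p3 | ~p2)
  T F F  ✗ fails (~p1 | p2 | p3)
  T F T  ✗ fails (~p1 | ~p3)
  T T F  ✓ satisfies all
  T T T  ✗ fails (~p1 | ~p3)
1 of the 8 rows is a model.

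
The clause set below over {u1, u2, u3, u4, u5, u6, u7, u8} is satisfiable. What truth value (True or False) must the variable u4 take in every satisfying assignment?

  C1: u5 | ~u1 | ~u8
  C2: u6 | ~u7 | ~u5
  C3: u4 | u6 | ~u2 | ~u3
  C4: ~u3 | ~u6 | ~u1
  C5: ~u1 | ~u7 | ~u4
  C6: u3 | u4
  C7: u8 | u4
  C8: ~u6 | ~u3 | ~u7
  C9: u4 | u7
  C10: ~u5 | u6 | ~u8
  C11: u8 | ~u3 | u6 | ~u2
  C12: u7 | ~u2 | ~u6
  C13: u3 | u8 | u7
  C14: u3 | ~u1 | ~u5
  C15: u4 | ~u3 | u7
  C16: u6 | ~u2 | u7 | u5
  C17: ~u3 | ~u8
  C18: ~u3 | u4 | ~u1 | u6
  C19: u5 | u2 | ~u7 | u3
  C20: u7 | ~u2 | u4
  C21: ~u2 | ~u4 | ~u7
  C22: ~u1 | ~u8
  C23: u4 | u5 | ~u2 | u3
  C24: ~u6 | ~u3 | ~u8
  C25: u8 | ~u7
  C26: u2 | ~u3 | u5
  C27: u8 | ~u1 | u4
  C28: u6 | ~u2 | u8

True

Suppose u4 = 0.
(u3) alone gives u3 = 1.
(u8) alone gives u8 = 1.
Now (~u8) is unsatisfied and unit — conflict.
So every satisfying assignment has u4 = True.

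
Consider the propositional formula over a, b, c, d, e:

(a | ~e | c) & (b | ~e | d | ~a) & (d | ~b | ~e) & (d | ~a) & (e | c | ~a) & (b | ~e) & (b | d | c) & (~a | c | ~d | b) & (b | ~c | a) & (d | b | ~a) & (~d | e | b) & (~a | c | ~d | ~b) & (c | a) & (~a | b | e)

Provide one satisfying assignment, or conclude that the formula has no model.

a ↦ 1, b ↦ 1, c ↦ 1, d ↦ 1, e ↦ 1

Suppose d = 1.
Suppose b = 1.
Suppose a = 1.
Unit clause (c) forces c = 1.
Every clause is now satisfied; e is unconstrained.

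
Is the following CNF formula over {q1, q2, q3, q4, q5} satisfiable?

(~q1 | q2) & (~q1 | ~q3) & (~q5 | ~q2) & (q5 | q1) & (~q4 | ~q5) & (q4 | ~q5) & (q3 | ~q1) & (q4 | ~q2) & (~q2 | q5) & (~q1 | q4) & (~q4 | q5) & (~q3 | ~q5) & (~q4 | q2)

Unsatisfiable

Case q1 = 0:
(q5) alone gives q5 = 1.
(~q2) alone gives q2 = 0.
(~q4) alone gives q4 = 0.
Now (q4) is unsatisfied and unit — conflict.
Undo q1 and try q1 = 1.
(q2) alone gives q2 = 1.
(~q3) alone gives q3 = 0.
Now (q3) is unsatisfied and unit — conflict.
Neither q1 = 1 nor q1 = 0 works.
No assignment satisfies every clause.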